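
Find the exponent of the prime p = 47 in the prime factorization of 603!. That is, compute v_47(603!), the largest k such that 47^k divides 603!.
v_47(603!) = 12

Legendre's formula: v_p(n!) = Σ_{k ≥ 1} ⌊n / p^k⌋. For p = 47, n = 603, the terms are:
  ⌊603/47^1⌋ = ⌊603/47⌋ = 12
(the next term ⌊603/47^2⌋ = 0, terminating the sum). Summing: v_47(603!) = 12 = 12.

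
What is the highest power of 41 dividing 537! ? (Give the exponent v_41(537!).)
v_41(537!) = 13

Legendre's formula: v_p(n!) = Σ_{k ≥ 1} ⌊n / p^k⌋. For p = 41, n = 537, the terms are:
  ⌊537/41^1⌋ = ⌊537/41⌋ = 13
(the next term ⌊537/41^2⌋ = 0, terminating the sum). Summing: v_41(537!) = 13 = 13.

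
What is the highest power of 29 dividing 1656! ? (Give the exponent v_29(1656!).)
v_29(1656!) = 58

Legendre's formula: v_p(n!) = Σ_{k ≥ 1} ⌊n / p^k⌋. For p = 29, n = 1656, the terms are:
  ⌊1656/29^1⌋ = ⌊1656/29⌋ = 57
  ⌊1656/29^2⌋ = ⌊1656/841⌋ = 1
(the next term ⌊1656/29^3⌋ = 0, terminating the sum). Summing: v_29(1656!) = 57 + 1 = 58.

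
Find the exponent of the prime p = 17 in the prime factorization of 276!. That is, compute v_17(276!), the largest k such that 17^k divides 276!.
v_17(276!) = 16

Legendre's formula: v_p(n!) = Σ_{k ≥ 1} ⌊n / p^k⌋. For p = 17, n = 276, the terms are:
  ⌊276/17^1⌋ = ⌊276/17⌋ = 16
(the next term ⌊276/17^2⌋ = 0, terminating the sum). Summing: v_17(276!) = 16 = 16.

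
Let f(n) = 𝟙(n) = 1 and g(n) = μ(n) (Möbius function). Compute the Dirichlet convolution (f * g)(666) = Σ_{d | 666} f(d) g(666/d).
(𝟙 * μ)(666) = 0

Divisors of 666: [1, 2, 3, 6, 9, 18, 37, 74, 111, 222, 333, 666]. For each d | 666:
  d = 1: 𝟙(1) · μ(666/1) = 1 · 0 = 0
  d = 2: 𝟙(2) · μ(666/2) = 1 · 0 = 0
  d = 3: 𝟙(3) · μ(666/3) = 1 · -1 = -1
  d = 6: 𝟙(6) · μ(666/6) = 1 · 1 = 1
  d = 9: 𝟙(9) · μ(666/9) = 1 · 1 = 1
  d = 18: 𝟙(18) · μ(666/18) = 1 · -1 = -1
  d = 37: 𝟙(37) · μ(666/37) = 1 · 0 = 0
  d = 74: 𝟙(74) · μ(666/74) = 1 · 0 = 0
  d = 111: 𝟙(111) · μ(666/111) = 1 · 1 = 1
  d = 222: 𝟙(222) · μ(666/222) = 1 · -1 = -1
  d = 333: 𝟙(333) · μ(666/333) = 1 · -1 = -1
  d = 666: 𝟙(666) · μ(666/666) = 1 · 1 = 1
Summing: (𝟙 * μ)(666) = 0 + 0 + -1 + 1 + 1 + -1 + 0 + 0 + 1 + -1 + -1 + 1 = 0.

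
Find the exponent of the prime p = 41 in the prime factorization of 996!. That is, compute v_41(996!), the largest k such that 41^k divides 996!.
v_41(996!) = 24

Legendre's formula: v_p(n!) = Σ_{k ≥ 1} ⌊n / p^k⌋. For p = 41, n = 996, the terms are:
  ⌊996/41^1⌋ = ⌊996/41⌋ = 24
(the next term ⌊996/41^2⌋ = 0, terminating the sum). Summing: v_41(996!) = 24 = 24.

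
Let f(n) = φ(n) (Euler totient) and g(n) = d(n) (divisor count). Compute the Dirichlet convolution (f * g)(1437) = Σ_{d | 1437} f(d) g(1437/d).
(φ * d)(1437) = 1920

Divisors of 1437: [1, 3, 479, 1437]. For each d | 1437:
  d = 1: φ(1) · d(1437/1) = 1 · 4 = 4
  d = 3: φ(3) · d(1437/3) = 2 · 2 = 4
  d = 479: φ(479) · d(1437/479) = 478 · 2 = 956
  d = 1437: φ(1437) · d(1437/1437) = 956 · 1 = 956
Summing: (φ * d)(1437) = 4 + 4 + 956 + 956 = 1920.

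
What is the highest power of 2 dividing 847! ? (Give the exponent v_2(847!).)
v_2(847!) = 840

Legendre's formula: v_p(n!) = Σ_{k ≥ 1} ⌊n / p^k⌋. For p = 2, n = 847, the terms are:
  ⌊847/2^1⌋ = ⌊847/2⌋ = 423
  ⌊847/2^2⌋ = ⌊847/4⌋ = 211
  ⌊847/2^3⌋ = ⌊847/8⌋ = 105
  ⌊847/2^4⌋ = ⌊847/16⌋ = 52
  ⌊847/2^5⌋ = ⌊847/32⌋ = 26
  ⌊847/2^6⌋ = ⌊847/64⌋ = 13
  ⌊847/2^7⌋ = ⌊847/128⌋ = 6
  ⌊847/2^8⌋ = ⌊847/256⌋ = 3
  ⌊847/2^9⌋ = ⌊847/512⌋ = 1
(the next term ⌊847/2^10⌋ = 0, terminating the sum). Summing: v_2(847!) = 423 + 211 + 105 + 52 + 26 + 13 + 6 + 3 + 1 = 840.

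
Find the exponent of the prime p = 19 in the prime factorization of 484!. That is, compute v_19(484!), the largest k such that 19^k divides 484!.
v_19(484!) = 26

Legendre's formula: v_p(n!) = Σ_{k ≥ 1} ⌊n / p^k⌋. For p = 19, n = 484, the terms are:
  ⌊484/19^1⌋ = ⌊484/19⌋ = 25
  ⌊484/19^2⌋ = ⌊484/361⌋ = 1
(the next term ⌊484/19^3⌋ = 0, terminating the sum). Summing: v_19(484!) = 25 + 1 = 26.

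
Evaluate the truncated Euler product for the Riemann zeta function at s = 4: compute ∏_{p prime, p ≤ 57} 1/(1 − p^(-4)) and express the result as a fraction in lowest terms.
∏ = 750937919501355467062347671738968589096863062629/693820677147413996973765862820413440000000000000

The primes p ≤ 57 are [2, 3, 5, 7, 11, 13, 17, 19, 23, 29, 31, 37, 41, 43, 47, 53]. For each prime, (1 − 1/p^4)^(-1) = p^4 / (p^4 − 1). The product is (1 − 1/2^4)^(-1), (1 − 1/3^4)^(-1), (1 − 1/5^4)^(-1), (1 − 1/7^4)^(-1), (1 − 1/11^4)^(-1), (1 − 1/13^4)^(-1), (1 − 1/17^4)^(-1), (1 − 1/19^4)^(-1), (1 − 1/23^4)^(-1), (1 − 1/29^4)^(-1), (1 − 1/31^4)^(-1), (1 − 1/37^4)^(-1), (1 − 1/41^4)^(-1), (1 − 1/43^4)^(-1), (1 − 1/47^4)^(-1), (1 − 1/53^4)^(-1) = ∏ p^4 / (p^4 − 1) = 750937919501355467062347671738968589096863062629/693820677147413996973765862820413440000000000000.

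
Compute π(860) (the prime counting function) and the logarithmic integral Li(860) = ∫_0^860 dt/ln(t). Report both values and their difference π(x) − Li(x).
π(860) = 149;  Li(860) ≈ 157.12;  π(x) − Li(x) ≈ -8.12.

Direct count of primes ≤ 860 gives π(860) = 149. Numerical evaluation of the logarithmic integral gives Li(860) ≈ 157.12. The difference π(x) − Li(x) ≈ -8.12 is typically negative for small/moderate x (Li(x) overestimates), though Littlewood's theorem shows this sign changes infinitely often.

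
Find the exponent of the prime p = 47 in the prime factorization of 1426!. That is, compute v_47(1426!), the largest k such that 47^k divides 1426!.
v_47(1426!) = 30

Legendre's formula: v_p(n!) = Σ_{k ≥ 1} ⌊n / p^k⌋. For p = 47, n = 1426, the terms are:
  ⌊1426/47^1⌋ = ⌊1426/47⌋ = 30
(the next term ⌊1426/47^2⌋ = 0, terminating the sum). Summing: v_47(1426!) = 30 = 30.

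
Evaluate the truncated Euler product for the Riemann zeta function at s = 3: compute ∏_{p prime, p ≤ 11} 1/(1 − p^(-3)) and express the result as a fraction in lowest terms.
∏ = 698775/581932

The primes p ≤ 11 are [2, 3, 5, 7, 11]. For each prime, (1 − 1/p^3)^(-1) = p^3 / (p^3 − 1). The product is (1 − 1/2^3)^(-1), (1 − 1/3^3)^(-1), (1 − 1/5^3)^(-1), (1 − 1/7^3)^(-1), (1 − 1/11^3)^(-1) = ∏ p^3 / (p^3 − 1) = 698775/581932.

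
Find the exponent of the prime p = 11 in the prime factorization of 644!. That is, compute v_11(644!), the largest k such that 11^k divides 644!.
v_11(644!) = 63

Legendre's formula: v_p(n!) = Σ_{k ≥ 1} ⌊n / p^k⌋. For p = 11, n = 644, the terms are:
  ⌊644/11^1⌋ = ⌊644/11⌋ = 58
  ⌊644/11^2⌋ = ⌊644/121⌋ = 5
(the next term ⌊644/11^3⌋ = 0, terminating the sum). Summing: v_11(644!) = 58 + 5 = 63.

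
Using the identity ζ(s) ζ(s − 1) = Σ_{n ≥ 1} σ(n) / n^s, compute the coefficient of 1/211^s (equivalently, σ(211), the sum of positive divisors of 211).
σ(211) = 212

In the product (Σ m^0/m^s)(Σ k / k^s) = Σ (Σ_{d | n} d) / n^s, the coefficient of 1/n^s is σ(n) = Σ_{d | n} d. For n = 211, divisors are [1, 211]; summing: σ(211) = 212.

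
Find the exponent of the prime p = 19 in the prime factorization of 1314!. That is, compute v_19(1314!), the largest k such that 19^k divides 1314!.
v_19(1314!) = 72

Legendre's formula: v_p(n!) = Σ_{k ≥ 1} ⌊n / p^k⌋. For p = 19, n = 1314, the terms are:
  ⌊1314/19^1⌋ = ⌊1314/19⌋ = 69
  ⌊1314/19^2⌋ = ⌊1314/361⌋ = 3
(the next term ⌊1314/19^3⌋ = 0, terminating the sum). Summing: v_19(1314!) = 69 + 3 = 72.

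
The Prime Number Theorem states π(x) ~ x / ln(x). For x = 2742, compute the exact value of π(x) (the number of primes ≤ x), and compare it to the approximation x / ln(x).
π(2742) = 400;  x/ln(x) ≈ 346.37;  relative error ≈ 13.41%.

Directly count primes up to 2742: π(2742) = 400. The PNT approximation gives 2742/ln(2742) ≈ 2742/7.91644 ≈ 346.37. Relative error (π(x) − x/ln(x)) / π(x) ≈ 13.41%; the approximation is known to undercount slightly (Li(x) is a better estimate).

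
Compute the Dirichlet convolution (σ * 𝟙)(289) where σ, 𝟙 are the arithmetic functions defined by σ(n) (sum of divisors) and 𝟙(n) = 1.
(σ * 𝟙)(289) = 326

Divisors of 289: [1, 17, 289]. For each d | 289:
  d = 1: σ(1) · 𝟙(289/1) = 1 · 1 = 1
  d = 17: σ(17) · 𝟙(289/17) = 18 · 1 = 18
  d = 289: σ(289) · 𝟙(289/289) = 307 · 1 = 307
Summing: (σ * 𝟙)(289) = 1 + 18 + 307 = 326.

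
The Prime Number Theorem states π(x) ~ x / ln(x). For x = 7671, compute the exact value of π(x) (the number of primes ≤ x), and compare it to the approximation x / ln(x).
π(7671) = 972;  x/ln(x) ≈ 857.55;  relative error ≈ 11.77%.

Directly count primes up to 7671: π(7671) = 972. The PNT approximation gives 7671/ln(7671) ≈ 7671/8.94520 ≈ 857.55. Relative error (π(x) − x/ln(x)) / π(x) ≈ 11.77%; the approximation is known to undercount slightly (Li(x) is a better estimate).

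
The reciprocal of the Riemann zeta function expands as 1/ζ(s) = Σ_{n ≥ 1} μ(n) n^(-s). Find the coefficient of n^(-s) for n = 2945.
μ(2945) = -1

Factor n = 2945 = 5 · 19 · 31. μ(n) = 0 if any exponent ≥ 2 (not squarefree); otherwise μ(n) = (−1)^{ω(n)} where ω(n) is the number of distinct prime factors. Applying: μ(2945) = -1.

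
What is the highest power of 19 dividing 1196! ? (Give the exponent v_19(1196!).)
v_19(1196!) = 65

Legendre's formula: v_p(n!) = Σ_{k ≥ 1} ⌊n / p^k⌋. For p = 19, n = 1196, the terms are:
  ⌊1196/19^1⌋ = ⌊1196/19⌋ = 62
  ⌊1196/19^2⌋ = ⌊1196/361⌋ = 3
(the next term ⌊1196/19^3⌋ = 0, terminating the sum). Summing: v_19(1196!) = 62 + 3 = 65.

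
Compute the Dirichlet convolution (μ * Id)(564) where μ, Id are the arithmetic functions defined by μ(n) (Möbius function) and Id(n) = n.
(μ * Id)(564) = 184

Divisors of 564: [1, 2, 3, 4, 6, 12, 47, 94, 141, 188, 282, 564]. For each d | 564:
  d = 1: μ(1) · Id(564/1) = 1 · 564 = 564
  d = 2: μ(2) · Id(564/2) = -1 · 282 = -282
  d = 3: μ(3) · Id(564/3) = -1 · 188 = -188
  d = 4: μ(4) · Id(564/4) = 0 · 141 = 0
  d = 6: μ(6) · Id(564/6) = 1 · 94 = 94
  d = 12: μ(12) · Id(564/12) = 0 · 47 = 0
  d = 47: μ(47) · Id(564/47) = -1 · 12 = -12
  d = 94: μ(94) · Id(564/94) = 1 · 6 = 6
  d = 141: μ(141) · Id(564/141) = 1 · 4 = 4
  d = 188: μ(188) · Id(564/188) = 0 · 3 = 0
  d = 282: μ(282) · Id(564/282) = -1 · 2 = -2
  d = 564: μ(564) · Id(564/564) = 0 · 1 = 0
Summing: (μ * Id)(564) = 564 + -282 + -188 + 0 + 94 + 0 + -12 + 6 + 4 + 0 + -2 + 0 = 184.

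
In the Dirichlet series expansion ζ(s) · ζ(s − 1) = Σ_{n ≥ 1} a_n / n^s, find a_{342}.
σ(342) = 780

In the product (Σ m^0/m^s)(Σ k / k^s) = Σ (Σ_{d | n} d) / n^s, the coefficient of 1/n^s is σ(n) = Σ_{d | n} d. For n = 342, divisors are [1, 2, 3, 6, 9, 18, 19, 38, 57, 114, 171, 342]; summing: σ(342) = 780.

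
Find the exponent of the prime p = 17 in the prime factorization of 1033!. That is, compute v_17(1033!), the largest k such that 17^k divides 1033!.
v_17(1033!) = 63

Legendre's formula: v_p(n!) = Σ_{k ≥ 1} ⌊n / p^k⌋. For p = 17, n = 1033, the terms are:
  ⌊1033/17^1⌋ = ⌊1033/17⌋ = 60
  ⌊1033/17^2⌋ = ⌊1033/289⌋ = 3
(the next term ⌊1033/17^3⌋ = 0, terminating the sum). Summing: v_17(1033!) = 60 + 3 = 63.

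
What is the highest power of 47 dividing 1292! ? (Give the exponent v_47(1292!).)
v_47(1292!) = 27

Legendre's formula: v_p(n!) = Σ_{k ≥ 1} ⌊n / p^k⌋. For p = 47, n = 1292, the terms are:
  ⌊1292/47^1⌋ = ⌊1292/47⌋ = 27
(the next term ⌊1292/47^2⌋ = 0, terminating the sum). Summing: v_47(1292!) = 27 = 27.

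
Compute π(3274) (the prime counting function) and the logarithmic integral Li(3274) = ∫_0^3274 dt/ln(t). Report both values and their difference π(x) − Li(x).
π(3274) = 462;  Li(3274) ≈ 476.79;  π(x) − Li(x) ≈ -14.79.

Direct count of primes ≤ 3274 gives π(3274) = 462. Numerical evaluation of the logarithmic integral gives Li(3274) ≈ 476.79. The difference π(x) − Li(x) ≈ -14.79 is typically negative for small/moderate x (Li(x) overestimates), though Littlewood's theorem shows this sign changes infinitely often.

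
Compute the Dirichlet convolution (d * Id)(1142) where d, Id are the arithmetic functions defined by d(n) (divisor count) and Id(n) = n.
(d * Id)(1142) = 2292

Divisors of 1142: [1, 2, 571, 1142]. For each d | 1142:
  d = 1: d(1) · Id(1142/1) = 1 · 1142 = 1142
  d = 2: d(2) · Id(1142/2) = 2 · 571 = 1142
  d = 571: d(571) · Id(1142/571) = 2 · 2 = 4
  d = 1142: d(1142) · Id(1142/1142) = 4 · 1 = 4
Summing: (d * Id)(1142) = 1142 + 1142 + 4 + 4 = 2292.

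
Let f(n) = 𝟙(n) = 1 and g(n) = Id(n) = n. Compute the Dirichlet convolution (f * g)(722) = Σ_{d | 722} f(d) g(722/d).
(𝟙 * Id)(722) = 1143

Divisors of 722: [1, 2, 19, 38, 361, 722]. For each d | 722:
  d = 1: 𝟙(1) · Id(722/1) = 1 · 722 = 722
  d = 2: 𝟙(2) · Id(722/2) = 1 · 361 = 361
  d = 19: 𝟙(19) · Id(722/19) = 1 · 38 = 38
  d = 38: 𝟙(38) · Id(722/38) = 1 · 19 = 19
  d = 361: 𝟙(361) · Id(722/361) = 1 · 2 = 2
  d = 722: 𝟙(722) · Id(722/722) = 1 · 1 = 1
Summing: (𝟙 * Id)(722) = 722 + 361 + 38 + 19 + 2 + 1 = 1143.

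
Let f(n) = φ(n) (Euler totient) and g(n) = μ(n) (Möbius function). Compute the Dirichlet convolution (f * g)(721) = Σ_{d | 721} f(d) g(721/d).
(φ * μ)(721) = 505

Divisors of 721: [1, 7, 103, 721]. For each d | 721:
  d = 1: φ(1) · μ(721/1) = 1 · 1 = 1
  d = 7: φ(7) · μ(721/7) = 6 · -1 = -6
  d = 103: φ(103) · μ(721/103) = 102 · -1 = -102
  d = 721: φ(721) · μ(721/721) = 612 · 1 = 612
Summing: (φ * μ)(721) = 1 + -6 + -102 + 612 = 505.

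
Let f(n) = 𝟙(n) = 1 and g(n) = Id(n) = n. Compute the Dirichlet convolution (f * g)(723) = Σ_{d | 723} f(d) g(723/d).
(𝟙 * Id)(723) = 968

Divisors of 723: [1, 3, 241, 723]. For each d | 723:
  d = 1: 𝟙(1) · Id(723/1) = 1 · 723 = 723
  d = 3: 𝟙(3) · Id(723/3) = 1 · 241 = 241
  d = 241: 𝟙(241) · Id(723/241) = 1 · 3 = 3
  d = 723: 𝟙(723) · Id(723/723) = 1 · 1 = 1
Summing: (𝟙 * Id)(723) = 723 + 241 + 3 + 1 = 968.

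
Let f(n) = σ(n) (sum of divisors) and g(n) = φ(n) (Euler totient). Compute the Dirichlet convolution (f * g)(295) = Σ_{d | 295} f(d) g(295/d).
(σ * φ)(295) = 1180

Divisors of 295: [1, 5, 59, 295]. For each d | 295:
  d = 1: σ(1) · φ(295/1) = 1 · 232 = 232
  d = 5: σ(5) · φ(295/5) = 6 · 58 = 348
  d = 59: σ(59) · φ(295/59) = 60 · 4 = 240
  d = 295: σ(295) · φ(295/295) = 360 · 1 = 360
Summing: (σ * φ)(295) = 232 + 348 + 240 + 360 = 1180.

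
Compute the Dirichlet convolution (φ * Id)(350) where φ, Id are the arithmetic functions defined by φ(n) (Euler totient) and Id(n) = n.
(φ * Id)(350) = 2535

Divisors of 350: [1, 2, 5, 7, 10, 14, 25, 35, 50, 70, 175, 350]. For each d | 350:
  d = 1: φ(1) · Id(350/1) = 1 · 350 = 350
  d = 2: φ(2) · Id(350/2) = 1 · 175 = 175
  d = 5: φ(5) · Id(350/5) = 4 · 70 = 280
  d = 7: φ(7) · Id(350/7) = 6 · 50 = 300
  d = 10: φ(10) · Id(350/10) = 4 · 35 = 140
  d = 14: φ(14) · Id(350/14) = 6 · 25 = 150
  d = 25: φ(25) · Id(350/25) = 20 · 14 = 280
  d = 35: φ(35) · Id(350/35) = 24 · 10 = 240
  d = 50: φ(50) · Id(350/50) = 20 · 7 = 140
  d = 70: φ(70) · Id(350/70) = 24 · 5 = 120
  d = 175: φ(175) · Id(350/175) = 120 · 2 = 240
  d = 350: φ(350) · Id(350/350) = 120 · 1 = 120
Summing: (φ * Id)(350) = 350 + 175 + 280 + 300 + 140 + 150 + 280 + 240 + 140 + 120 + 240 + 120 = 2535.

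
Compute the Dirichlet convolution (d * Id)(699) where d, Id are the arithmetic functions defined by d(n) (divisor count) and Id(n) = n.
(d * Id)(699) = 1175

Divisors of 699: [1, 3, 233, 699]. For each d | 699:
  d = 1: d(1) · Id(699/1) = 1 · 699 = 699
  d = 3: d(3) · Id(699/3) = 2 · 233 = 466
  d = 233: d(233) · Id(699/233) = 2 · 3 = 6
  d = 699: d(699) · Id(699/699) = 4 · 1 = 4
Summing: (d * Id)(699) = 699 + 466 + 6 + 4 = 1175.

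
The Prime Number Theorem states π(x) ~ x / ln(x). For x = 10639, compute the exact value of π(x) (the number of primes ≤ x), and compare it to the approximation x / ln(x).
π(10639) = 1298;  x/ln(x) ≈ 1147.40;  relative error ≈ 11.60%.

Directly count primes up to 10639: π(10639) = 1298. The PNT approximation gives 10639/ln(10639) ≈ 10639/9.27228 ≈ 1147.40. Relative error (π(x) − x/ln(x)) / π(x) ≈ 11.60%; the approximation is known to undercount slightly (Li(x) is a better estimate).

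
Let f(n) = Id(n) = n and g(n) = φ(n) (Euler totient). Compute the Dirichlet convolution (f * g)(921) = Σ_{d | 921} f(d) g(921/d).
(Id * φ)(921) = 3065

Divisors of 921: [1, 3, 307, 921]. For each d | 921:
  d = 1: Id(1) · φ(921/1) = 1 · 612 = 612
  d = 3: Id(3) · φ(921/3) = 3 · 306 = 918
  d = 307: Id(307) · φ(921/307) = 307 · 2 = 614
  d = 921: Id(921) · φ(921/921) = 921 · 1 = 921
Summing: (Id * φ)(921) = 612 + 918 + 614 + 921 = 3065.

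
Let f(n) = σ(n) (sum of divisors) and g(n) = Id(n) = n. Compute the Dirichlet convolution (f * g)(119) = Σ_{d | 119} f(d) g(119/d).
(σ * Id)(119) = 525

Divisors of 119: [1, 7, 17, 119]. For each d | 119:
  d = 1: σ(1) · Id(119/1) = 1 · 119 = 119
  d = 7: σ(7) · Id(119/7) = 8 · 17 = 136
  d = 17: σ(17) · Id(119/17) = 18 · 7 = 126
  d = 119: σ(119) · Id(119/119) = 144 · 1 = 144
Summing: (σ * Id)(119) = 119 + 136 + 126 + 144 = 525.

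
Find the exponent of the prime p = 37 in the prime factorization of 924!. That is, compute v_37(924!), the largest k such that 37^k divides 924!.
v_37(924!) = 24

Legendre's formula: v_p(n!) = Σ_{k ≥ 1} ⌊n / p^k⌋. For p = 37, n = 924, the terms are:
  ⌊924/37^1⌋ = ⌊924/37⌋ = 24
(the next term ⌊924/37^2⌋ = 0, terminating the sum). Summing: v_37(924!) = 24 = 24.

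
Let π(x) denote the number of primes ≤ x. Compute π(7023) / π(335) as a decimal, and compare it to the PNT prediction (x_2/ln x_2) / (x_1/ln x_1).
π(7023)/π(335) = 903/67 ≈ 13.4776;  PNT prediction ≈ 13.7619.

π(335) = 67 and π(7023) = 903, so π(7023)/π(335) ≈ 13.4776. The PNT-predicted ratio is (7023/ln(7023)) / (335/ln(335)) ≈ 13.7619. The two agree to within a few percent, as expected.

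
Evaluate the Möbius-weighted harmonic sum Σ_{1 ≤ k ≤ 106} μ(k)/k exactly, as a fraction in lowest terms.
Σ μ(k)/k = 929718425061198046823754323082025246/571067226879172099350155277111720438005

Values of μ(k) for 1 ≤ k ≤ 106: μ(1) = 1, μ(2) = -1, μ(3) = -1, μ(5) = -1, μ(6) = 1, μ(7) = -1, μ(10) = 1, μ(11) = -1, μ(13) = -1, μ(14) = 1, μ(15) = 1, μ(17) = -1, μ(19) = -1, μ(21) = 1, μ(22) = 1, μ(23) = -1, μ(26) = 1, μ(29) = -1, μ(30) = -1, μ(31) = -1, μ(33) = 1, μ(34) = 1, μ(35) = 1, μ(37) = -1, μ(38) = 1, μ(39) = 1, μ(41) = -1, μ(42) = -1, μ(43) = -1, μ(46) = 1, μ(47) = -1, μ(51) = 1, μ(53) = -1, μ(55) = 1, μ(57) = 1, μ(58) = 1, μ(59) = -1, μ(61) = -1, μ(62) = 1, μ(65) = 1, μ(66) = -1, μ(67) = -1, μ(69) = 1, μ(70) = -1, μ(71) = -1, μ(73) = -1, μ(74) = 1, μ(77) = 1, μ(78) = -1, μ(79) = -1, μ(82) = 1, μ(83) = -1, μ(85) = 1, μ(86) = 1, μ(87) = 1, μ(89) = -1, μ(91) = 1, μ(93) = 1, μ(94) = 1, μ(95) = 1, μ(97) = -1, μ(101) = -1, μ(102) = -1, μ(103) = -1, μ(105) = -1, μ(106) = 1, with μ = 0 on non-squarefree integers. Summing μ(k)/k for k where μ(k) ≠ 0 gives 929718425061198046823754323082025246/571067226879172099350155277111720438005 ≈ 0.0016. (PNT ⟺ this sum → 0 as n → ∞.)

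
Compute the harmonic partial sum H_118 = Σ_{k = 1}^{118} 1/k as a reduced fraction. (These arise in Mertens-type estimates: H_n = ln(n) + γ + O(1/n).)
H_118 = 93018884434841482250701215017315081260434614082769/17379782769567790172972927968296006432665936992320

Direct summation: H_118 = 1 + 1/2 + ... + 1/118. The least common denominator is lcm(1, ..., 118) = 955888052326228459513511038256280353796626534577600; over this denominator the numerator is 955888052326228459513511038256280353796626534577600 + 477944026163114229756755519128140176898313267288800 + 318629350775409486504503679418760117932208844859200 + 238972013081557114878377759564070088449156633644400 + 191177610465245691902702207651256070759325306915520 + 159314675387704743252251839709380058966104422429600 + 136555436046604065644787291179468621970946647796800 + 119486006540778557439188879782035044224578316822200 + 106209783591803162168167893139586705977402948286400 + 95588805232622845951351103825628035379662653457760 + 86898913847838950864864639841480032163329684961600 + 79657337693852371626125919854690029483052211214800 + 73529850178940650731808541404329257984355887275200 + 68277718023302032822393645589734310985473323898400 + 63725870155081897300900735883752023586441768971840 + 59743003270389278719594439891017522112289158411100 + 56228708960366379971383002250369432576272149092800 + 53104891795901581084083946569793352988701474143200 + 50309897490854129448079528329277913357717186030400 + 47794402616311422975675551912814017689831326728880 + 45518478682201355214929097059822873990315549265600 + 43449456923919475432432319920740016081664842480800 + 41560350101140367804935262532881754512896805851200 + 39828668846926185813062959927345014741526105607400 + 38235522093049138380540441530251214151865061383104 + 36764925089470325365904270702164628992177943637600 + 35403261197267720722722631046528901992467649428800 + 34138859011651016411196822794867155492736661949200 + 32961656976766498603914173732975184613676777054400 + 31862935077540948650450367941876011793220884485920 + 30835098462136401919790678653428398509568597889600 + 29871501635194639359797219945508761056144579205550 + 28966304615946316954954879947160010721109894987200 + 28114354480183189985691501125184716288136074546400 + 27311087209320813128957458235893724394189329559360 + 26552445897950790542041973284896676494350737071600 + 25834812225033201608473271304223793345854771204800 + 25154948745427064724039764164638956678858593015200 + 24509950059646883577269513801443085994785295758400 + 23897201308155711487837775956407008844915663364440 + 23314342739664108768622220445275130580405525233600 + 22759239341100677607464548529911436995157774632800 + 22229954705261126965430489261773961716200617083200 + 21724728461959737716216159960370008040832421240400 + 21241956718360632433633578627917341195480589657280 + 20780175050570183902467631266440877256448402925600 + 20338043666515499138585341239495326676523968820800 + 19914334423463092906531479963672507370763052803700 + 19507919435229152234969613025638374567278092542400 + 19117761046524569190270220765125607075932530691552 + 18742902986788793323794334083456477525424049697600 + 18382462544735162682952135351082314496088971818800 + 18035623628796763387047378080307176486728802539200 + 17701630598633860361361315523264450996233824714400 + 17379782769567790172972927968296006432665936992320 + 17069429505825508205598411397433577746368330974600 + 16769965830284709816026509443092637785905728676800 + 16480828488383249301957086866487592306838388527200 + 16201492412308956940906966750106446674519093806400 + 15931467538770474325225183970938005896610442242960 + 15670295939774237041205098987807874652403713681600 + 15417549231068200959895339326714199254784298944800 + 15172826227400451738309699019940957996771849755200 + 14935750817597319679898609972754380528072289602775 + 14705970035788130146361708280865851596871177455040 + 14483152307973158477477439973580005360554947493600 + 14266985855615350141992702063526572444725769172800 + 14057177240091594992845750562592358144068037273200 + 13853450033713455934978420844293918170965601950400 + 13655543604660406564478729117946862197094664779680 + 13463212004594767035401563919102540194318683585600 + 13276222948975395271020986642448338247175368535800 + 13094356881181211774157685455565484298583925131200 + 12917406112516600804236635652111896672927385602400 + 12745174031016379460180147176750404717288353794368 + 12577474372713532362019882082319478339429296507600 + 12414130549691278694980662834497147451904240708800 + 12254975029823441788634756900721542997392647879200 + 12099848763623145057133051117168105744261095374400 + 11948600654077855743918887978203504422457831682220 + 11801087065755906907574210348842967330822549809600 + 11657171369832054384311110222637565290202762616800 + 11516723522002752524259169135617835587911163067200 + 11379619670550338803732274264955718497578887316400 + 11245741792073275994276600450073886515254429818560 + 11114977352630563482715244630886980858100308541600 + 10987218992255499534638057910991728204558925684800 + 10862364230979868858108079980185004020416210620200 + 10740315194676724264196753238834610716816028478400 + 10620978359180316216816789313958670597740294828640 + 10504264311277235818829791629189893997765126753600 + 10390087525285091951233815633220438628224201462800 + 10278366154045467306596892884476132836522865963200 + 10169021833257749569292670619747663338261984410400 + 10061979498170825889615905665855582671543437206080 + 9957167211731546453265739981836253685381526401850 + 9854516003363179994984649878930725296872438500800 + 9753959717614576117484806512819187283639046271200 + 9655434871982105651651626649053336907036631662400 + 9558880523262284595135110382562803537966265345776 + 9464238141843846133797138992636439146501252817600 + 9371451493394396661897167041728238762712024848800 + 9280466527439111257412728526760003434918704219200 + 9191231272367581341476067675541157248044485909400 + 9103695736440271042985819411964574798063109853120 + 9017811814398381693523689040153588243364401269600 + 8933533199310546350593561105198881811183425556800 + 8850815299316930180680657761632225498116912357200 + 8769615158956224399206523286754865631161711326400 + 8689891384783895086486463984148003216332968496160 + 8611604075011067202824423768074597781951590401600 + 8534714752912754102799205698716788873184165487300 + 8459186303771933270031071135011330564571916235200 + 8384982915142354908013254721546318892952864338400 + 8312070020228073560987052506576350902579361170240 + 8240414244191624650978543433243796153419194263600 + 8169983353215627859089837933814361998261765252800 + 8100746206154478470453483375053223337259546903200 = 5116038643916281523788566825952329469323903774552295, so H_118 = 5116038643916281523788566825952329469323903774552295/955888052326228459513511038256280353796626534577600; reducing by gcd(5116038643916281523788566825952329469323903774552295, 955888052326228459513511038256280353796626534577600) = 55 gives 93018884434841482250701215017315081260434614082769/17379782769567790172972927968296006432665936992320 ≈ 5.35213. (The PNT-adjacent estimate ln(118) + γ ≈ 5.34790 matches within O(1/n).)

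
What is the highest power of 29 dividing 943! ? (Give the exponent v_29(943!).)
v_29(943!) = 33

Legendre's formula: v_p(n!) = Σ_{k ≥ 1} ⌊n / p^k⌋. For p = 29, n = 943, the terms are:
  ⌊943/29^1⌋ = ⌊943/29⌋ = 32
  ⌊943/29^2⌋ = ⌊943/841⌋ = 1
(the next term ⌊943/29^3⌋ = 0, terminating the sum). Summing: v_29(943!) = 32 + 1 = 33.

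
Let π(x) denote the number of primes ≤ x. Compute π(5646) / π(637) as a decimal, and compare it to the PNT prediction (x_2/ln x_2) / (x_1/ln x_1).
π(5646)/π(637) = 741/115 ≈ 6.4435;  PNT prediction ≈ 6.6247.

π(637) = 115 and π(5646) = 741, so π(5646)/π(637) ≈ 6.4435. The PNT-predicted ratio is (5646/ln(5646)) / (637/ln(637)) ≈ 6.6247. The two agree to within a few percent, as expected.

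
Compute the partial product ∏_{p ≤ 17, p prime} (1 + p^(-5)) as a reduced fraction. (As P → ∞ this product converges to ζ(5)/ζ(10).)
∏ = 45072610603883567072/43510716535257846875

The primes p ≤ 17 are [2, 3, 5, 7, 11, 13, 17]. For each, (1 + 1/p^5) = (p^5 + 1)/p^5. Multiplying these fractions over p ∈ [2, 3, 5, 7, 11, 13, 17] gives 45072610603883567072/43510716535257846875. (In the limit P → ∞ this tends to ζ(5)/ζ(10).)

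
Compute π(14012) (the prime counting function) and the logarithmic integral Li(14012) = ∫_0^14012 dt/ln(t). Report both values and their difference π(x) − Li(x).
π(14012) = 1654;  Li(14012) ≈ 1673.52;  π(x) − Li(x) ≈ -19.52.

Direct count of primes ≤ 14012 gives π(14012) = 1654. Numerical evaluation of the logarithmic integral gives Li(14012) ≈ 1673.52. The difference π(x) − Li(x) ≈ -19.52 is typically negative for small/moderate x (Li(x) overestimates), though Littlewood's theorem shows this sign changes infinitely often.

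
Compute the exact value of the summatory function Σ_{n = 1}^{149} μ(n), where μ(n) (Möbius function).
Σ_{n ≤ 149} μ(n) = 0

Compute μ(n) for each 1 ≤ n ≤ 149: μ(1) = 1, μ(2) = -1, μ(3) = -1, μ(4) = 0, μ(5) = -1, μ(6) = 1, μ(7) = -1, μ(8) = 0, μ(9) = 0, μ(10) = 1, μ(11) = -1, μ(12) = 0, μ(13) = -1, μ(14) = 1, μ(15) = 1, μ(16) = 0, μ(17) = -1, μ(18) = 0, μ(19) = -1, μ(20) = 0, μ(21) = 1, μ(22) = 1, μ(23) = -1, μ(24) = 0, μ(25) = 0, μ(26) = 1, μ(27) = 0, μ(28) = 0, μ(29) = -1, μ(30) = -1, μ(31) = -1, μ(32) = 0, μ(33) = 1, μ(34) = 1, μ(35) = 1, μ(36) = 0, μ(37) = -1, μ(38) = 1, μ(39) = 1, μ(40) = 0, μ(41) = -1, μ(42) = -1, μ(43) = -1, μ(44) = 0, μ(45) = 0, μ(46) = 1, μ(47) = -1, μ(48) = 0, μ(49) = 0, μ(50) = 0, μ(51) = 1, μ(52) = 0, μ(53) = -1, μ(54) = 0, μ(55) = 1, μ(56) = 0, μ(57) = 1, μ(58) = 1, μ(59) = -1, μ(60) = 0, μ(61) = -1, μ(62) = 1, μ(63) = 0, μ(64) = 0, μ(65) = 1, μ(66) = -1, μ(67) = -1, μ(68) = 0, μ(69) = 1, μ(70) = -1, μ(71) = -1, μ(72) = 0, μ(73) = -1, μ(74) = 1, μ(75) = 0, μ(76) = 0, μ(77) = 1, μ(78) = -1, μ(79) = -1, μ(80) = 0, μ(81) = 0, μ(82) = 1, μ(83) = -1, μ(84) = 0, μ(85) = 1, μ(86) = 1, μ(87) = 1, μ(88) = 0, μ(89) = -1, μ(90) = 0, μ(91) = 1, μ(92) = 0, μ(93) = 1, μ(94) = 1, μ(95) = 1, μ(96) = 0, μ(97) = -1, μ(98) = 0, μ(99) = 0, μ(100) = 0, μ(101) = -1, μ(102) = -1, μ(103) = -1, μ(104) = 0, μ(105) = -1, μ(106) = 1, μ(107) = -1, μ(108) = 0, μ(109) = -1, μ(110) = -1, μ(111) = 1, μ(112) = 0, μ(113) = -1, μ(114) = -1, μ(115) = 1, μ(116) = 0, μ(117) = 0, μ(118) = 1, μ(119) = 1, μ(120) = 0, μ(121) = 0, μ(122) = 1, μ(123) = 1, μ(124) = 0, μ(125) = 0, μ(126) = 0, μ(127) = -1, μ(128) = 0, μ(129) = 1, μ(130) = -1, μ(131) = -1, μ(132) = 0, μ(133) = 1, μ(134) = 1, μ(135) = 0, μ(136) = 0, μ(137) = -1, μ(138) = -1, μ(139) = -1, μ(140) = 0, μ(141) = 1, μ(142) = 1, μ(143) = 1, μ(144) = 0, μ(145) = 1, μ(146) = 1, μ(147) = 0, μ(148) = 0, μ(149) = -1. Summing all 149 values: 0. (Mertens function M(x) = Σ_{n ≤ x} μ(n); on average M(x) should be small (PNT ⟺ M(x) = o(x)).)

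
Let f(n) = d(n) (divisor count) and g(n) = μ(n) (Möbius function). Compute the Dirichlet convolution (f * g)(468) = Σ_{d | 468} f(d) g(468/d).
(d * μ)(468) = 1

Divisors of 468: [1, 2, 3, 4, 6, 9, 12, 13, 18, 26, 36, 39, 52, 78, 117, 156, 234, 468]. For each d | 468:
  d = 1: d(1) · μ(468/1) = 1 · 0 = 0
  d = 2: d(2) · μ(468/2) = 2 · 0 = 0
  d = 3: d(3) · μ(468/3) = 2 · 0 = 0
  d = 4: d(4) · μ(468/4) = 3 · 0 = 0
  d = 6: d(6) · μ(468/6) = 4 · -1 = -4
  d = 9: d(9) · μ(468/9) = 3 · 0 = 0
  d = 12: d(12) · μ(468/12) = 6 · 1 = 6
  d = 13: d(13) · μ(468/13) = 2 · 0 = 0
  d = 18: d(18) · μ(468/18) = 6 · 1 = 6
  d = 26: d(26) · μ(468/26) = 4 · 0 = 0
  d = 36: d(36) · μ(468/36) = 9 · -1 = -9
  d = 39: d(39) · μ(468/39) = 4 · 0 = 0
  d = 52: d(52) · μ(468/52) = 6 · 0 = 0
  d = 78: d(78) · μ(468/78) = 8 · 1 = 8
  d = 117: d(117) · μ(468/117) = 6 · 0 = 0
  d = 156: d(156) · μ(468/156) = 12 · -1 = -12
  d = 234: d(234) · μ(468/234) = 12 · -1 = -12
  d = 468: d(468) · μ(468/468) = 18 · 1 = 18
Summing: (d * μ)(468) = 0 + 0 + 0 + 0 + -4 + 0 + 6 + 0 + 6 + 0 + -9 + 0 + 0 + 8 + 0 + -12 + -12 + 18 = 1.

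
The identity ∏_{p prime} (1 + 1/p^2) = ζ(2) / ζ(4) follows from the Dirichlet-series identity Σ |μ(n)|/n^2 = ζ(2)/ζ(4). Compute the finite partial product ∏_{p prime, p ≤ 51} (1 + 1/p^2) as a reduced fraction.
∏ = 101793085732936000000000/67237345888235944242129

The primes p ≤ 51 are [2, 3, 5, 7, 11, 13, 17, 19, 23, 29, 31, 37, 41, 43, 47]. For each, (1 + 1/p^2) = (p^2 + 1)/p^2. Multiplying these fractions over p ∈ [2, 3, 5, 7, 11, 13, 17, 19, 23, 29, 31, 37, 41, 43, 47] gives 101793085732936000000000/67237345888235944242129. (In the limit P → ∞ this tends to ζ(2)/ζ(4).)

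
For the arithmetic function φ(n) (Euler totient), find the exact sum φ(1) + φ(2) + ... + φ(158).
Σ_{n ≤ 158} φ(n) = 7638

Compute φ(n) for each 1 ≤ n ≤ 158: φ(1) = 1, φ(2) = 1, φ(3) = 2, φ(4) = 2, φ(5) = 4, φ(6) = 2, φ(7) = 6, φ(8) = 4, φ(9) = 6, φ(10) = 4, φ(11) = 10, φ(12) = 4, φ(13) = 12, φ(14) = 6, φ(15) = 8, φ(16) = 8, φ(17) = 16, φ(18) = 6, φ(19) = 18, φ(20) = 8, φ(21) = 12, φ(22) = 10, φ(23) = 22, φ(24) = 8, φ(25) = 20, φ(26) = 12, φ(27) = 18, φ(28) = 12, φ(29) = 28, φ(30) = 8, φ(31) = 30, φ(32) = 16, φ(33) = 20, φ(34) = 16, φ(35) = 24, φ(36) = 12, φ(37) = 36, φ(38) = 18, φ(39) = 24, φ(40) = 16, φ(41) = 40, φ(42) = 12, φ(43) = 42, φ(44) = 20, φ(45) = 24, φ(46) = 22, φ(47) = 46, φ(48) = 16, φ(49) = 42, φ(50) = 20, φ(51) = 32, φ(52) = 24, φ(53) = 52, φ(54) = 18, φ(55) = 40, φ(56) = 24, φ(57) = 36, φ(58) = 28, φ(59) = 58, φ(60) = 16, φ(61) = 60, φ(62) = 30, φ(63) = 36, φ(64) = 32, φ(65) = 48, φ(66) = 20, φ(67) = 66, φ(68) = 32, φ(69) = 44, φ(70) = 24, φ(71) = 70, φ(72) = 24, φ(73) = 72, φ(74) = 36, φ(75) = 40, φ(76) = 36, φ(77) = 60, φ(78) = 24, φ(79) = 78, φ(80) = 32, φ(81) = 54, φ(82) = 40, φ(83) = 82, φ(84) = 24, φ(85) = 64, φ(86) = 42, φ(87) = 56, φ(88) = 40, φ(89) = 88, φ(90) = 24, φ(91) = 72, φ(92) = 44, φ(93) = 60, φ(94) = 46, φ(95) = 72, φ(96) = 32, φ(97) = 96, φ(98) = 42, φ(99) = 60, φ(100) = 40, φ(101) = 100, φ(102) = 32, φ(103) = 102, φ(104) = 48, φ(105) = 48, φ(106) = 52, φ(107) = 106, φ(108) = 36, φ(109) = 108, φ(110) = 40, φ(111) = 72, φ(112) = 48, φ(113) = 112, φ(114) = 36, φ(115) = 88, φ(116) = 56, φ(117) = 72, φ(118) = 58, φ(119) = 96, φ(120) = 32, φ(121) = 110, φ(122) = 60, φ(123) = 80, φ(124) = 60, φ(125) = 100, φ(126) = 36, φ(127) = 126, φ(128) = 64, φ(129) = 84, φ(130) = 48, φ(131) = 130, φ(132) = 40, φ(133) = 108, φ(134) = 66, φ(135) = 72, φ(136) = 64, φ(137) = 136, φ(138) = 44, φ(139) = 138, φ(140) = 48, φ(141) = 92, φ(142) = 70, φ(143) = 120, φ(144) = 48, φ(145) = 112, φ(146) = 72, φ(147) = 84, φ(148) = 72, φ(149) = 148, φ(150) = 40, φ(151) = 150, φ(152) = 72, φ(153) = 96, φ(154) = 60, φ(155) = 120, φ(156) = 48, φ(157) = 156, φ(158) = 78. Summing all 158 values: 7638. (Average order: Σ_{n ≤ x} φ(n) ~ (3/π²) x². For x = 158, (3/π²)·158² ≈ 7588.15.)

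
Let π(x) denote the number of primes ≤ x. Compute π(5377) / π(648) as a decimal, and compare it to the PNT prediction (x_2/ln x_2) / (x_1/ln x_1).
π(5377)/π(648) = 708/118 ≈ 6.0000;  PNT prediction ≈ 6.2538.

π(648) = 118 and π(5377) = 708, so π(5377)/π(648) ≈ 6.0000. The PNT-predicted ratio is (5377/ln(5377)) / (648/ln(648)) ≈ 6.2538. The two agree to within a few percent, as expected.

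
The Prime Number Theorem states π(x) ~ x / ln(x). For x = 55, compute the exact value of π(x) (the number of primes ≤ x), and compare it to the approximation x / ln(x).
π(55) = 16;  x/ln(x) ≈ 13.72;  relative error ≈ 14.22%.

Directly count primes up to 55: π(55) = 16. The PNT approximation gives 55/ln(55) ≈ 55/4.00733 ≈ 13.72. Relative error (π(x) − x/ln(x)) / π(x) ≈ 14.22%; the approximation is known to undercount slightly (Li(x) is a better estimate).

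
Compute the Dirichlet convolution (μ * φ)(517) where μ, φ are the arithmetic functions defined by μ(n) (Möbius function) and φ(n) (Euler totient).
(μ * φ)(517) = 405

Divisors of 517: [1, 11, 47, 517]. For each d | 517:
  d = 1: μ(1) · φ(517/1) = 1 · 460 = 460
  d = 11: μ(11) · φ(517/11) = -1 · 46 = -46
  d = 47: μ(47) · φ(517/47) = -1 · 10 = -10
  d = 517: μ(517) · φ(517/517) = 1 · 1 = 1
Summing: (μ * φ)(517) = 460 + -46 + -10 + 1 = 405.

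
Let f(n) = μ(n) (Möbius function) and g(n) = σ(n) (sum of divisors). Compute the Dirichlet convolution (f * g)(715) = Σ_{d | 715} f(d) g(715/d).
(μ * σ)(715) = 715

Divisors of 715: [1, 5, 11, 13, 55, 65, 143, 715]. For each d | 715:
  d = 1: μ(1) · σ(715/1) = 1 · 1008 = 1008
  d = 5: μ(5) · σ(715/5) = -1 · 168 = -168
  d = 11: μ(11) · σ(715/11) = -1 · 84 = -84
  d = 13: μ(13) · σ(715/13) = -1 · 72 = -72
  d = 55: μ(55) · σ(715/55) = 1 · 14 = 14
  d = 65: μ(65) · σ(715/65) = 1 · 12 = 12
  d = 143: μ(143) · σ(715/143) = 1 · 6 = 6
  d = 715: μ(715) · σ(715/715) = -1 · 1 = -1
Summing: (μ * σ)(715) = 1008 + -168 + -84 + -72 + 14 + 12 + 6 + -1 = 715.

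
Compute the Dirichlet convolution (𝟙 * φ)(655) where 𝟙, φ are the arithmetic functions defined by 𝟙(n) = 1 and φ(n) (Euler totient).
(𝟙 * φ)(655) = 655

Divisors of 655: [1, 5, 131, 655]. For each d | 655:
  d = 1: 𝟙(1) · φ(655/1) = 1 · 520 = 520
  d = 5: 𝟙(5) · φ(655/5) = 1 · 130 = 130
  d = 131: 𝟙(131) · φ(655/131) = 1 · 4 = 4
  d = 655: 𝟙(655) · φ(655/655) = 1 · 1 = 1
Summing: (𝟙 * φ)(655) = 520 + 130 + 4 + 1 = 655.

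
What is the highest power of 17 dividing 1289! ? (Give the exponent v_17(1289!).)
v_17(1289!) = 79

Legendre's formula: v_p(n!) = Σ_{k ≥ 1} ⌊n / p^k⌋. For p = 17, n = 1289, the terms are:
  ⌊1289/17^1⌋ = ⌊1289/17⌋ = 75
  ⌊1289/17^2⌋ = ⌊1289/289⌋ = 4
(the next term ⌊1289/17^3⌋ = 0, terminating the sum). Summing: v_17(1289!) = 75 + 4 = 79.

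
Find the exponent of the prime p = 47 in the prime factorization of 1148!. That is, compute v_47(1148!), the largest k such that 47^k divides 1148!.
v_47(1148!) = 24

Legendre's formula: v_p(n!) = Σ_{k ≥ 1} ⌊n / p^k⌋. For p = 47, n = 1148, the terms are:
  ⌊1148/47^1⌋ = ⌊1148/47⌋ = 24
(the next term ⌊1148/47^2⌋ = 0, terminating the sum). Summing: v_47(1148!) = 24 = 24.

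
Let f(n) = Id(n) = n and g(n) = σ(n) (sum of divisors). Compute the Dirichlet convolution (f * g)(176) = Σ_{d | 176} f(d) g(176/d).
(Id * σ)(176) = 2967

Divisors of 176: [1, 2, 4, 8, 11, 16, 22, 44, 88, 176]. For each d | 176:
  d = 1: Id(1) · σ(176/1) = 1 · 372 = 372
  d = 2: Id(2) · σ(176/2) = 2 · 180 = 360
  d = 4: Id(4) · σ(176/4) = 4 · 84 = 336
  d = 8: Id(8) · σ(176/8) = 8 · 36 = 288
  d = 11: Id(11) · σ(176/11) = 11 · 31 = 341
  d = 16: Id(16) · σ(176/16) = 16 · 12 = 192
  d = 22: Id(22) · σ(176/22) = 22 · 15 = 330
  d = 44: Id(44) · σ(176/44) = 44 · 7 = 308
  d = 88: Id(88) · σ(176/88) = 88 · 3 = 264
  d = 176: Id(176) · σ(176/176) = 176 · 1 = 176
Summing: (Id * σ)(176) = 372 + 360 + 336 + 288 + 341 + 192 + 330 + 308 + 264 + 176 = 2967.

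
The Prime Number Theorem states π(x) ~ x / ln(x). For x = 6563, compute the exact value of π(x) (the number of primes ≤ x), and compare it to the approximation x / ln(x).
π(6563) = 848;  x/ln(x) ≈ 746.71;  relative error ≈ 11.94%.

Directly count primes up to 6563: π(6563) = 848. The PNT approximation gives 6563/ln(6563) ≈ 6563/8.78920 ≈ 746.71. Relative error (π(x) − x/ln(x)) / π(x) ≈ 11.94%; the approximation is known to undercount slightly (Li(x) is a better estimate).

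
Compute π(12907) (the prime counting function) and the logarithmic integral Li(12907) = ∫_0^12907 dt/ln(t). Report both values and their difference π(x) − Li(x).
π(12907) = 1536;  Li(12907) ≈ 1557.29;  π(x) − Li(x) ≈ -21.29.

Direct count of primes ≤ 12907 gives π(12907) = 1536. Numerical evaluation of the logarithmic integral gives Li(12907) ≈ 1557.29. The difference π(x) − Li(x) ≈ -21.29 is typically negative for small/moderate x (Li(x) overestimates), though Littlewood's theorem shows this sign changes infinitely often.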